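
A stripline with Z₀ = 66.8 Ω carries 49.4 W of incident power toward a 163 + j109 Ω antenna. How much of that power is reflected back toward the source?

|Γ| = |(96.2 + j109)/(229.8 + j109)| = 0.572
|Γ|² = 0.327
P_refl = |Γ|²·P_inc = 16.1 W, P_del = (1 − |Γ|²)·P_inc = 33.3 W

P_reflected ≈ 16.1 W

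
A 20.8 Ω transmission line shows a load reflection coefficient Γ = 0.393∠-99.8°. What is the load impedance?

Z_L ≈ 13.7 − j12.5 Ω

Z_L = Z_0·(1 + Γ)/(1 − Γ) = 20.8·(0.933 − j0.387)/(1.07 + j0.387)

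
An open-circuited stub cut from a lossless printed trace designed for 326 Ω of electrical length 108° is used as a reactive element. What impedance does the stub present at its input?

tan(βl) = -3.08
For an open-circuited stub, Z_in = −jZ_0·cot(βl) = −jZ_0/tan(βl)

Z_in ≈ +j106 Ω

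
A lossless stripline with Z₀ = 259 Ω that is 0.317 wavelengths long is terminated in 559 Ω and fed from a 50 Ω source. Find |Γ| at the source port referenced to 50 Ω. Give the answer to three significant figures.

|Γ| ≈ 0.598

βl = 2π × 0.317 = 114°
tan(βl) = -2.23
Z_in = Z_0·(Z_L + jZ_0·tanβl)/(Z_0 + jZ_L·tanβl) = 138 + j87.3 Ω
Γ_s = (Z_in − Z_s)/(Z_in + Z_s) = (88.1 + j87.3)/(188 + j87.3), |Γ_s| = 0.598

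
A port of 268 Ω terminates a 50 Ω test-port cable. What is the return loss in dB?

Γ = (268 − 50)/(268 + 50) = 0.686
RL = −20·log₁₀|Γ| = −20·log₁₀(0.686)

RL ≈ 3.28 dB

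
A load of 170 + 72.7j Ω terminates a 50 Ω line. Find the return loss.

Γ = (120 + j72.7)/(220 + j72.7), |Γ| = 0.606
RL = −20·log₁₀|Γ| = −20·log₁₀(0.606)

RL ≈ 4.36 dB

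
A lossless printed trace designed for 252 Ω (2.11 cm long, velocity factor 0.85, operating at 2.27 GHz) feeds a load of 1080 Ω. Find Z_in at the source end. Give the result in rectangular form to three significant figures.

λ = v/f = 0.85·c / 2.27 GHz = 0.112 m
βl = 2π·l/λ = 2π × 0.188 = 67.6°
tan(βl) = tan(67.6°) = 2.43
Z_in = Z_0·(Z_L + jZ_0·tanβl)/(Z_0 + jZ_L·tanβl)
     = 252·(1080 + j612)/(252 + j2620)

Z_in ≈ 68.1 − j97.2 Ω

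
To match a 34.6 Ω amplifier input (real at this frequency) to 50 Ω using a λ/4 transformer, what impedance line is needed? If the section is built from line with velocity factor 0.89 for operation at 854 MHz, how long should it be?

Z_qwt = √(Z_0·R_L) = √(50 × 34.6) = √1730
λ = 0.89·c/f = 0.313 m, so l = λ/4 = 0.0782 m

Z_qwt ≈ 41.6 Ω; length ≈ 7.82 cm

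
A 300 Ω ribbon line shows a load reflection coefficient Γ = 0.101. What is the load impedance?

Z_L ≈ 367 Ω

Z_L = Z_0·(1 + Γ)/(1 − Γ) = 300·(1.1)/(0.899)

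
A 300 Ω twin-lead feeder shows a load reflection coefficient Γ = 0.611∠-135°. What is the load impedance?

Z_L = Z_0·(1 + Γ)/(1 − Γ) = 300·(0.568 − j0.432)/(1.43 + j0.432)

Z_L ≈ 84 − j116 Ω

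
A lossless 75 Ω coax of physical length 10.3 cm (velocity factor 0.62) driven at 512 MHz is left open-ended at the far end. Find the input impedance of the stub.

λ = v/f = 0.62·c / 512 MHz = 0.363 m
βl = 2π·l/λ = 2π × 0.284 = 102°
tan(βl) = -4.68
For an open-ended stub, Z_in = −jZ_0·cot(βl) = −jZ_0/tan(βl)

Z_in ≈ +j16 Ω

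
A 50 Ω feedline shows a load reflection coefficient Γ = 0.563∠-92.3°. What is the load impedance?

Z_L ≈ 25.1 − j41.3 Ω

Z_L = Z_0·(1 + Γ)/(1 − Γ) = 50·(0.977 − j0.563)/(1.02 + j0.563)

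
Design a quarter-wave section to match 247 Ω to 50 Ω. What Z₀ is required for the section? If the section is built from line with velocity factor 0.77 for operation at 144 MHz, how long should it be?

Z_qwt ≈ 111 Ω; length ≈ 40.1 cm

Z_qwt = √(Z_0·R_L) = √(50 × 247) = √12350
λ = 0.77·c/f = 1.6 m, so l = λ/4 = 0.401 m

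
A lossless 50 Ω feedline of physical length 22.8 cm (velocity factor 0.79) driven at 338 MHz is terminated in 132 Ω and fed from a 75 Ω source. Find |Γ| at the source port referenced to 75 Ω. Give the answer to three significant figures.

|Γ| ≈ 0.559

λ = v/f = 0.79·c / 338 MHz = 0.701 m
βl = 2π·l/λ = 2π × 0.325 = 117°
tan(βl) = -1.96
Z_in = Z_0·(Z_L + jZ_0·tanβl)/(Z_0 + jZ_L·tanβl) = 23 + j21.1 Ω
Γ_s = (Z_in − Z_s)/(Z_in + Z_s) = (-52 + j21.1)/(98 + j21.1), |Γ_s| = 0.559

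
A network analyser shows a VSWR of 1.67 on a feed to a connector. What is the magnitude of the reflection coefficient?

|Γ| ≈ 0.251

|Γ| = (S − 1)/(S + 1) = (1.67 − 1)/(1.67 + 1) = 0.67/2.67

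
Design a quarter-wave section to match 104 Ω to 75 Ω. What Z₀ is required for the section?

Z_qwt ≈ 88.3 Ω

Z_qwt = √(Z_0·R_L) = √(75 × 104) = √7800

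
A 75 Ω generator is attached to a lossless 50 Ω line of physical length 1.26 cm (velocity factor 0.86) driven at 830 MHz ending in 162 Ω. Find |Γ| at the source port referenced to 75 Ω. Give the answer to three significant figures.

λ = v/f = 0.86·c / 830 MHz = 0.311 m
βl = 2π·l/λ = 2π × 0.0405 = 14.6°
tan(βl) = 0.26
Z_in = Z_0·(Z_L + jZ_0·tanβl)/(Z_0 + jZ_L·tanβl) = 101 − j72.2 Ω
Γ_s = (Z_in − Z_s)/(Z_in + Z_s) = (26.1 − j72.2)/(176 − j72.2), |Γ_s| = 0.404

|Γ| ≈ 0.404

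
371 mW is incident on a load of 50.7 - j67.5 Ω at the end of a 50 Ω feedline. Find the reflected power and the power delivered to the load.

|Γ| = |(0.7 − j67.5)/(100.7 − j67.5)| = 0.557
|Γ|² = 0.31
P_refl = |Γ|²·P_inc = 115 mW, P_del = (1 − |Γ|²)·P_inc = 256 mW

P_reflected ≈ 115 mW; P_delivered ≈ 256 mW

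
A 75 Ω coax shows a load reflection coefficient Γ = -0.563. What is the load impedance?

Z_L = Z_0·(1 + Γ)/(1 − Γ) = 75·(0.437)/(1.56)

Z_L ≈ 21 Ω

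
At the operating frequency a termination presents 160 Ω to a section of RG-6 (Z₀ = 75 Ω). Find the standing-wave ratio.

VSWR ≈ 2.13

For a purely resistive load, VSWR = R_L/Z_0 or Z_0/R_L (whichever > 1) = 160/75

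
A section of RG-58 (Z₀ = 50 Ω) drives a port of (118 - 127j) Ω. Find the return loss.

Γ = (68 − j127)/(168 − j127), |Γ| = 0.684
RL = −20·log₁₀|Γ| = −20·log₁₀(0.684)

RL ≈ 3.3 dB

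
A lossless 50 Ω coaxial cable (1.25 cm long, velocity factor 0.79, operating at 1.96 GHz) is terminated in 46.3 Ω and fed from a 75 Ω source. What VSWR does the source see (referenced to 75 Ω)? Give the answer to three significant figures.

VSWR ≈ 1.54

λ = v/f = 0.79·c / 1.96 GHz = 0.121 m
βl = 2π·l/λ = 2π × 0.103 = 37.2°
tan(βl) = 0.759
Z_in = Z_0·(Z_L + jZ_0·tanβl)/(Z_0 + jZ_L·tanβl) = 48.8 + j3.62 Ω
Γ_s = (Z_in − Z_s)/(Z_in + Z_s) = (-26.2 + j3.62)/(124 + j3.62), |Γ_s| = 0.213
VSWR = (1 + |Γ_s|)/(1 − |Γ_s|)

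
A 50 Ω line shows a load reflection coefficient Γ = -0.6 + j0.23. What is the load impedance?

Z_L ≈ 11.2 + j8.8 Ω

Z_L = Z_0·(1 + Γ)/(1 − Γ) = 50·(0.4 + j0.23)/(1.6 − j0.23)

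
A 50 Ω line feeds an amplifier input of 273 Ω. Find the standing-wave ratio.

VSWR ≈ 5.46

Γ = (273 − 50)/(273 + 50) = 0.69
VSWR = (1 + 0.69)/(1 − 0.69)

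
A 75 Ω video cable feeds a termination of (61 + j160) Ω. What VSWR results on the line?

VSWR ≈ 7.51

Γ = (Z_L − Z_0)/(Z_L + Z_0) = (-14 + j160)/(136 + j160)
|Γ| = 161/210 = 0.765
VSWR = (1 + |Γ|)/(1 − |Γ|) = 1.76/0.235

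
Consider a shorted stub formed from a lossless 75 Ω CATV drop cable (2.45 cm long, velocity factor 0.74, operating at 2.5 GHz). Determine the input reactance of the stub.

λ = v/f = 0.74·c / 2.5 GHz = 0.0888 m
βl = 2π·l/λ = 2π × 0.276 = 99.3°
tan(βl) = -6.09
For a shorted stub, Z_in = jZ_0·tan(βl)

X_in ≈ -457 Ω (capacitive)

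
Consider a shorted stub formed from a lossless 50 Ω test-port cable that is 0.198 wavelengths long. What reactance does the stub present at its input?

X_in ≈ 148 Ω (inductive)

βl = 2π × 0.198 = 71.3°
tan(βl) = 2.95
For a shorted stub, Z_in = jZ_0·tan(βl)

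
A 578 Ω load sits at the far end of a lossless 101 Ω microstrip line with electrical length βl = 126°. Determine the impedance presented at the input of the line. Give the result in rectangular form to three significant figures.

tan(βl) = tan(126°) = -1.38
Z_in = Z_0·(Z_L + jZ_0·tanβl)/(Z_0 + jZ_L·tanβl)
     = 101·(578 − j139)/(101 − j796)

Z_in ≈ 26.5 + j70 Ω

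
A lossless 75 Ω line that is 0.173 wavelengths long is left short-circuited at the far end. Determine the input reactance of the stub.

βl = 2π × 0.173 = 62.3°
tan(βl) = 1.9
For a short-circuited stub, Z_in = jZ_0·tan(βl)

X_in ≈ 143 Ω (inductive)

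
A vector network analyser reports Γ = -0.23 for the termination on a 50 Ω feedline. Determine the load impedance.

Z_L = Z_0·(1 + Γ)/(1 − Γ) = 50·(0.77)/(1.23)

Z_L ≈ 31.3 Ω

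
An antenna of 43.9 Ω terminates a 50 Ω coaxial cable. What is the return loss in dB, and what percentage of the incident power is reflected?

RL ≈ 23.7 dB; 0.422% of incident power reflected

Γ = (43.9 − 50)/(43.9 + 50) = -0.065
RL = −20·log₁₀(0.065) = 23.7 dB
P_refl/P_inc = |Γ|² = 0.00422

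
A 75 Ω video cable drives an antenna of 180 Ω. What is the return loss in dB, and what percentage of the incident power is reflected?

Γ = (180 − 75)/(180 + 75) = 0.412
RL = −20·log₁₀(0.412) = 7.71 dB
P_refl/P_inc = |Γ|² = 0.17

RL ≈ 7.71 dB; 17% of incident power reflected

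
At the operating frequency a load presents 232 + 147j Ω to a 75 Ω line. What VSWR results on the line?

Γ = (Z_L − Z_0)/(Z_L + Z_0) = (157 + j147)/(307 + j147)
|Γ| = 215/340 = 0.632
VSWR = (1 + |Γ|)/(1 − |Γ|) = 1.63/0.368

VSWR ≈ 4.43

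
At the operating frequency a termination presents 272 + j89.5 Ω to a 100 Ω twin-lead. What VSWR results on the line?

VSWR ≈ 3.05

Γ = (Z_L − Z_0)/(Z_L + Z_0) = (172 + j89.5)/(372 + j89.5)
|Γ| = 194/383 = 0.507
VSWR = (1 + |Γ|)/(1 − |Γ|) = 1.51/0.493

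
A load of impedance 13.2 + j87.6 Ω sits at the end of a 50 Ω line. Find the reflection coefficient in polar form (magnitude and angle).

Γ = (Z_L − Z_0)/(Z_L + Z_0) = (-36.8 + j87.6)/(63.2 + j87.6)
|Γ| = 95/108 = 0.88

Γ ≈ 0.88 ∠ 58.6°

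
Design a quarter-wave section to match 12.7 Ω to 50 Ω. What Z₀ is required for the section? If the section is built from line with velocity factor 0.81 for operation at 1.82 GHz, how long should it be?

Z_qwt ≈ 25.2 Ω; length ≈ 3.34 cm

Z_qwt = √(Z_0·R_L) = √(50 × 12.7) = √635
λ = 0.81·c/f = 0.134 m, so l = λ/4 = 0.0334 m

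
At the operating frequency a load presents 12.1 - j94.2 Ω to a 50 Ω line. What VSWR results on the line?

VSWR ≈ 19

Γ = (Z_L − Z_0)/(Z_L + Z_0) = (-37.9 − j94.2)/(62.1 − j94.2)
|Γ| = 102/113 = 0.9
VSWR = (1 + |Γ|)/(1 − |Γ|) = 1.9/0.1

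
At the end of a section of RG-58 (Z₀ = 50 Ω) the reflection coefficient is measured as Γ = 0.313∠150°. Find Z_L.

Z_L = Z_0·(1 + Γ)/(1 − Γ) = 50·(0.729 + j0.156)/(1.27 − j0.156)

Z_L ≈ 27.5 + j9.54 Ω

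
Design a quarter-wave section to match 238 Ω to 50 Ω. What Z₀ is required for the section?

Z_qwt = √(Z_0·R_L) = √(50 × 238) = √11900

Z_qwt ≈ 109 Ω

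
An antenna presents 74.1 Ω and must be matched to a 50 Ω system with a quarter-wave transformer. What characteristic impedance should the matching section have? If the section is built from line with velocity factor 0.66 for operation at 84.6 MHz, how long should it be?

Z_qwt ≈ 60.9 Ω; length ≈ 58.5 cm

Z_qwt = √(Z_0·R_L) = √(50 × 74.1) = √3705
λ = 0.66·c/f = 2.34 m, so l = λ/4 = 0.585 m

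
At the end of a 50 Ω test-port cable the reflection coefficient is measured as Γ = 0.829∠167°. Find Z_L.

Z_L ≈ 4.73 + j5.65 Ω

Z_L = Z_0·(1 + Γ)/(1 − Γ) = 50·(0.192 + j0.186)/(1.81 − j0.186)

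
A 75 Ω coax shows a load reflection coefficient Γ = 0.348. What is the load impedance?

Z_L ≈ 155 Ω

Z_L = Z_0·(1 + Γ)/(1 − Γ) = 75·(1.35)/(0.652)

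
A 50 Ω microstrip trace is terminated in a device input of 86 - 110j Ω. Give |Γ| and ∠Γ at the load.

Γ ≈ 0.662 ∠ -32.9°

Γ = (Z_L − Z_0)/(Z_L + Z_0) = (36 − j110)/(136 − j110)
|Γ| = 116/175 = 0.662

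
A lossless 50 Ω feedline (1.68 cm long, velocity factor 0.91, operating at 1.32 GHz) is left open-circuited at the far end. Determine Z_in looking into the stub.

Z_in ≈ −j89.3 Ω

λ = v/f = 0.91·c / 1.32 GHz = 0.207 m
βl = 2π·l/λ = 2π × 0.0812 = 29.2°
tan(βl) = 0.56
For an open-circuited stub, Z_in = −jZ_0·cot(βl) = −jZ_0/tan(βl)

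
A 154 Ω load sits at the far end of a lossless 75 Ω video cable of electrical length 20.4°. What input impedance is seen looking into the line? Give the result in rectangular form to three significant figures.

tan(βl) = tan(20.4°) = 0.372
Z_in = Z_0·(Z_L + jZ_0·tanβl)/(Z_0 + jZ_L·tanβl)
     = 75·(154 + j27.9)/(75 + j57.3)

Z_in ≈ 111 − j56.7 Ω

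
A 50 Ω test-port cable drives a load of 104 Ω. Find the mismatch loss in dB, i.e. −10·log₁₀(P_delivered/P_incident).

Γ = (104 − 50)/(104 + 50) = 0.351
|Γ|² = 0.123, so P_del/P_inc = 1 − |Γ|² = 0.877
ML = −10·log₁₀(1 − |Γ|²)

mismatch loss ≈ 0.57 dB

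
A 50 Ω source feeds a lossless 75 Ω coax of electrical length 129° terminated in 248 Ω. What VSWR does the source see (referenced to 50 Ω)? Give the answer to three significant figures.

tan(βl) = -1.23
Z_in = Z_0·(Z_L + jZ_0·tanβl)/(Z_0 + jZ_L·tanβl) = 35.4 + j52.1 Ω
Γ_s = (Z_in − Z_s)/(Z_in + Z_s) = (-14.6 + j52.1)/(85.4 + j52.1), |Γ_s| = 0.54
VSWR = (1 + |Γ_s|)/(1 − |Γ_s|)

VSWR ≈ 3.35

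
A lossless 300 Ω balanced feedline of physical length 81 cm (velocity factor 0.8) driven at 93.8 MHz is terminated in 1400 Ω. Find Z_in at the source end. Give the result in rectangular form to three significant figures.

λ = v/f = 0.8·c / 93.8 MHz = 2.56 m
βl = 2π·l/λ = 2π × 0.317 = 114°
tan(βl) = tan(114°) = -2.25
Z_in = Z_0·(Z_L + jZ_0·tanβl)/(Z_0 + jZ_L·tanβl)
     = 300·(1400 − j675)/(300 − j3150)

Z_in ≈ 76.3 + j126 Ω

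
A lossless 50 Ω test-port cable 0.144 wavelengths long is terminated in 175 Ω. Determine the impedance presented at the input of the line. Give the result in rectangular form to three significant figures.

Z_in ≈ 22 − j34.4 Ω

βl = 2π × 0.144 = 51.8°
tan(βl) = tan(51.8°) = 1.27
Z_in = Z_0·(Z_L + jZ_0·tanβl)/(Z_0 + jZ_L·tanβl)
     = 50·(175 + j63.6)/(50 + j223)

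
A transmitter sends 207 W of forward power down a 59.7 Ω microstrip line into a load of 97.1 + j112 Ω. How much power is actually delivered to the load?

P_delivered ≈ 129 W

|Γ| = |(37.4 + j112)/(156.8 + j112)| = 0.613
|Γ|² = 0.376
P_refl = |Γ|²·P_inc = 77.7 W, P_del = (1 − |Γ|²)·P_inc = 129 W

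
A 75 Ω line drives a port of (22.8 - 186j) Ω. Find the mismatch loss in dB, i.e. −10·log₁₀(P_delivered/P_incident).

Γ = (-52.2 − j186)/(97.8 − j186), |Γ| = 0.919
|Γ|² = 0.845, so P_del/P_inc = 1 − |Γ|² = 0.155
ML = −10·log₁₀(1 − |Γ|²)

mismatch loss ≈ 8.1 dB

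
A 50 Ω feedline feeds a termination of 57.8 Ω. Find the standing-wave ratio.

VSWR ≈ 1.16

For a purely resistive load, VSWR = R_L/Z_0 or Z_0/R_L (whichever > 1) = 57.8/50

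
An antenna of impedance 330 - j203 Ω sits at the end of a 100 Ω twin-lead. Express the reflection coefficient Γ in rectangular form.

Γ = (Z_L − Z_0)/(Z_L + Z_0) = (230 − j203)/(430 − j203)

Γ ≈ 0.62 − j0.18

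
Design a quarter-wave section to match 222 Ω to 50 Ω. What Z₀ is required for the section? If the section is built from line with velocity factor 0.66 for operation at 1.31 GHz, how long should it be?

Z_qwt ≈ 105 Ω; length ≈ 3.78 cm

Z_qwt = √(Z_0·R_L) = √(50 × 222) = √11100
λ = 0.66·c/f = 0.151 m, so l = λ/4 = 0.0378 m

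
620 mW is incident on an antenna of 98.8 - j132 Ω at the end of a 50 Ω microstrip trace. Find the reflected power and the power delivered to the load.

P_reflected ≈ 310 mW; P_delivered ≈ 310 mW

|Γ| = |(48.8 − j132)/(148.8 − j132)| = 0.708
|Γ|² = 0.501
P_refl = |Γ|²·P_inc = 310 mW, P_del = (1 − |Γ|²)·P_inc = 310 mW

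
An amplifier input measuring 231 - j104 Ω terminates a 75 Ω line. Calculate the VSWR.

VSWR ≈ 3.76

Γ = (Z_L − Z_0)/(Z_L + Z_0) = (156 − j104)/(306 − j104)
|Γ| = 187/323 = 0.58
VSWR = (1 + |Γ|)/(1 − |Γ|) = 1.58/0.42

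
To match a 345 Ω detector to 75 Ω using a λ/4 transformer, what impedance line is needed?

Z_qwt = √(Z_0·R_L) = √(75 × 345) = √25880

Z_qwt ≈ 161 Ω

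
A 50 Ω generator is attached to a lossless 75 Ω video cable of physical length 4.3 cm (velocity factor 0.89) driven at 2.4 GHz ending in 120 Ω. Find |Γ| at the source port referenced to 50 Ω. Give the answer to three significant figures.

λ = v/f = 0.89·c / 2.4 GHz = 0.111 m
βl = 2π·l/λ = 2π × 0.387 = 139°
tan(βl) = -0.865
Z_in = Z_0·(Z_L + jZ_0·tanβl)/(Z_0 + jZ_L·tanβl) = 72 + j34.7 Ω
Γ_s = (Z_in − Z_s)/(Z_in + Z_s) = (22 + j34.7)/(122 + j34.7), |Γ_s| = 0.324

|Γ| ≈ 0.324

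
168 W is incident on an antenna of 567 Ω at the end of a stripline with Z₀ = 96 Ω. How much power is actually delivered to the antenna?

P_delivered ≈ 83.2 W

Γ = (567 − 96)/(567 + 96) = 0.71
|Γ|² = 0.505
P_refl = |Γ|²·P_inc = 84.8 W, P_del = (1 − |Γ|²)·P_inc = 83.2 W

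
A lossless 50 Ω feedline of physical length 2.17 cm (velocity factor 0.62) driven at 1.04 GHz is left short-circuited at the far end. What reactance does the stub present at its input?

X_in ≈ 47.7 Ω (inductive)

λ = v/f = 0.62·c / 1.04 GHz = 0.179 m
βl = 2π·l/λ = 2π × 0.121 = 43.7°
tan(βl) = 0.955
For a short-circuited stub, Z_in = jZ_0·tan(βl)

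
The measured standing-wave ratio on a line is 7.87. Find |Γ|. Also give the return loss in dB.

|Γ| = (S − 1)/(S + 1) = (7.87 − 1)/(7.87 + 1) = 6.87/8.87
RL = −20·log₁₀|Γ| = −20·log₁₀(0.775)

|Γ| ≈ 0.775; return loss ≈ 2.22 dB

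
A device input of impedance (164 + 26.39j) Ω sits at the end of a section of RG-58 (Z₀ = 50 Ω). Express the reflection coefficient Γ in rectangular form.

Γ = (Z_L − Z_0)/(Z_L + Z_0) = (114 + j26.39)/(214 + j26.39)

Γ ≈ 0.54 + j0.0568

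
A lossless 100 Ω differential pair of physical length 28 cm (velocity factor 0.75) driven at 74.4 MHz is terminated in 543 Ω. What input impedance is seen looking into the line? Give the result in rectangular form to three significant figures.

Z_in ≈ 56.6 − j136 Ω

λ = v/f = 0.75·c / 74.4 MHz = 3.02 m
βl = 2π·l/λ = 2π × 0.0926 = 33.3°
tan(βl) = tan(33.3°) = 0.658
Z_in = Z_0·(Z_L + jZ_0·tanβl)/(Z_0 + jZ_L·tanβl)
     = 100·(543 + j65.8)/(100 + j357)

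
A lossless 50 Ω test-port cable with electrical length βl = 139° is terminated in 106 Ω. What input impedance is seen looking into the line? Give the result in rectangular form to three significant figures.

Z_in ≈ 42.3 + j34.5 Ω

tan(βl) = tan(139°) = -0.869
Z_in = Z_0·(Z_L + jZ_0·tanβl)/(Z_0 + jZ_L·tanβl)
     = 50·(106 − j43.5)/(50 − j92.1)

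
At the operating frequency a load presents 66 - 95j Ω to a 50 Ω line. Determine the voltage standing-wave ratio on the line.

Γ = (Z_L − Z_0)/(Z_L + Z_0) = (16 − j95)/(116 − j95)
|Γ| = 96.3/150 = 0.643
VSWR = (1 + |Γ|)/(1 − |Γ|) = 1.64/0.357

VSWR ≈ 4.59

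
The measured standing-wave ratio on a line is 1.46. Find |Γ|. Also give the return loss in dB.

|Γ| = (S − 1)/(S + 1) = (1.46 − 1)/(1.46 + 1) = 0.46/2.46
RL = −20·log₁₀|Γ| = −20·log₁₀(0.187)

|Γ| ≈ 0.187; return loss ≈ 14.6 dB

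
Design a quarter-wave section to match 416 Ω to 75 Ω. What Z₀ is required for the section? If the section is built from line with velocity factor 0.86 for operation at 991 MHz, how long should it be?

Z_qwt ≈ 177 Ω; length ≈ 6.51 cm

Z_qwt = √(Z_0·R_L) = √(75 × 416) = √31200
λ = 0.86·c/f = 0.26 m, so l = λ/4 = 0.0651 m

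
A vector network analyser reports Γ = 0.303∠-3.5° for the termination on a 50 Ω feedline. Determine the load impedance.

Z_L ≈ 93.3 − j3.8 Ω

Z_L = Z_0·(1 + Γ)/(1 − Γ) = 50·(1.3 − j0.0185)/(0.698 + j0.0185)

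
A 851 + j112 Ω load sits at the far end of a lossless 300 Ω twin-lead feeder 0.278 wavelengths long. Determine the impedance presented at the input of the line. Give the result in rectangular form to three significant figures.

βl = 2π × 0.278 = 100°
tan(βl) = tan(100°) = -5.63
Z_in = Z_0·(Z_L + jZ_0·tanβl)/(Z_0 + jZ_L·tanβl)
     = 300·(851 − j1580)/(930 − j4790)

Z_in ≈ 105 + j32.9 Ω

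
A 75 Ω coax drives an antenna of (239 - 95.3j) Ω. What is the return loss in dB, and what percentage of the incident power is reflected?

RL ≈ 4.76 dB; 33.4% of incident power reflected

Γ = (164 − j95.3)/(314 − j95.3), |Γ| = 0.578
RL = −20·log₁₀(0.578) = 4.76 dB
P_refl/P_inc = |Γ|² = 0.334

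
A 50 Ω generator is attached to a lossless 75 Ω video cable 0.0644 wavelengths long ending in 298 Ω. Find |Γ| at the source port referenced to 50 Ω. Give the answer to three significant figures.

βl = 2π × 0.0644 = 23.2°
tan(βl) = 0.428
Z_in = Z_0·(Z_L + jZ_0·tanβl)/(Z_0 + jZ_L·tanβl) = 90.5 − j122 Ω
Γ_s = (Z_in − Z_s)/(Z_in + Z_s) = (40.5 − j122)/(141 − j122), |Γ_s| = 0.691

|Γ| ≈ 0.691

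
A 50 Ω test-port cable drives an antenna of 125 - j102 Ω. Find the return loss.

Γ = (75 − j102)/(175 − j102), |Γ| = 0.625
RL = −20·log₁₀|Γ| = −20·log₁₀(0.625)

RL ≈ 4.08 dB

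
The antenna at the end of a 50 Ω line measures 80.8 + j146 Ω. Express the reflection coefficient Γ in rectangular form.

Γ = (Z_L − Z_0)/(Z_L + Z_0) = (30.8 + j146)/(130.8 + j146)

Γ ≈ 0.66 + j0.38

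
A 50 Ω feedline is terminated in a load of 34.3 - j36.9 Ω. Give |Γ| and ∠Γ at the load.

Γ ≈ 0.436 ∠ -89.4°

Γ = (Z_L − Z_0)/(Z_L + Z_0) = (-15.7 − j36.9)/(84.3 − j36.9)
|Γ| = 40.1/92 = 0.436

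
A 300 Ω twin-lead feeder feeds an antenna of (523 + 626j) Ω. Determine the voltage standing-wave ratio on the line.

VSWR ≈ 4.6

Γ = (Z_L − Z_0)/(Z_L + Z_0) = (223 + j626)/(823 + j626)
|Γ| = 665/1030 = 0.643
VSWR = (1 + |Γ|)/(1 − |Γ|) = 1.64/0.357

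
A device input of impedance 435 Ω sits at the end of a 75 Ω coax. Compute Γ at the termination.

Γ = (Z_L − Z_0)/(Z_L + Z_0) = (435 − 75)/(435 + 75) = 360/510

Γ = 0.706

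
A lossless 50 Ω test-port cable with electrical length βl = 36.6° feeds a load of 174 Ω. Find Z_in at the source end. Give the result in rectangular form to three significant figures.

tan(βl) = tan(36.6°) = 0.743
Z_in = Z_0·(Z_L + jZ_0·tanβl)/(Z_0 + jZ_L·tanβl)
     = 50·(174 + j37.1)/(50 + j129)

Z_in ≈ 35.2 − j53.7 Ω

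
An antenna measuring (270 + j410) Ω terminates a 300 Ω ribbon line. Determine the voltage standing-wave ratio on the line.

VSWR ≈ 3.82

Γ = (Z_L − Z_0)/(Z_L + Z_0) = (-30 + j410)/(570 + j410)
|Γ| = 411/702 = 0.585
VSWR = (1 + |Γ|)/(1 − |Γ|) = 1.59/0.415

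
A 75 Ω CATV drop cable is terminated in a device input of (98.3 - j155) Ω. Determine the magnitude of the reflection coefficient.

Γ = (Z_L − Z_0)/(Z_L + Z_0) = (23.3 − j155)/(173.3 − j155)
|Γ| = 157/233

|Γ| ≈ 0.674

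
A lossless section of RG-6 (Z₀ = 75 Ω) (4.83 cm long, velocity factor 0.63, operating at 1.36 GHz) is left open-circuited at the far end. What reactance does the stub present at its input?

X_in ≈ 52.8 Ω (inductive)

λ = v/f = 0.63·c / 1.36 GHz = 0.139 m
βl = 2π·l/λ = 2π × 0.348 = 125°
tan(βl) = -1.42
For an open-circuited stub, Z_in = −jZ_0·cot(βl) = −jZ_0/tan(βl)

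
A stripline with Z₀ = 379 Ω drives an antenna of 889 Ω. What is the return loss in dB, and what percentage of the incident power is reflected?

RL ≈ 7.91 dB; 16.2% of incident power reflected

Γ = (889 − 379)/(889 + 379) = 0.402
RL = −20·log₁₀(0.402) = 7.91 dB
P_refl/P_inc = |Γ|² = 0.162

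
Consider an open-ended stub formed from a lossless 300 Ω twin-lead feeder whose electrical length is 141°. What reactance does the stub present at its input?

X_in ≈ 370 Ω (inductive)

tan(βl) = -0.81
For an open-ended stub, Z_in = −jZ_0·cot(βl) = −jZ_0/tan(βl)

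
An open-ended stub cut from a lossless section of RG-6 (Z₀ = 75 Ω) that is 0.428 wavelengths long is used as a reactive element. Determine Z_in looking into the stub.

βl = 2π × 0.428 = 154°
tan(βl) = -0.486
For an open-ended stub, Z_in = −jZ_0·cot(βl) = −jZ_0/tan(βl)

Z_in ≈ +j154 Ω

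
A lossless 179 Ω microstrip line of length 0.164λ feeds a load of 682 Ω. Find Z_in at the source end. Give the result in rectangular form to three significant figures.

Z_in ≈ 62.3 − j97.6 Ω

βl = 2π × 0.164 = 59°
tan(βl) = tan(59°) = 1.67
Z_in = Z_0·(Z_L + jZ_0·tanβl)/(Z_0 + jZ_L·tanβl)
     = 179·(682 + j298)/(179 + j1140)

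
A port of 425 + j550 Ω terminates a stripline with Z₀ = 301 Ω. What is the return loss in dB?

Γ = (124 + j550)/(726 + j550), |Γ| = 0.619
RL = −20·log₁₀|Γ| = −20·log₁₀(0.619)

RL ≈ 4.17 dB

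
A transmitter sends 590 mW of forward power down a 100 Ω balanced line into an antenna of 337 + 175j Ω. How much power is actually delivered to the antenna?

P_delivered ≈ 359 mW

|Γ| = |(237 + j175)/(437 + j175)| = 0.626
|Γ|² = 0.392
P_refl = |Γ|²·P_inc = 231 mW, P_del = (1 − |Γ|²)·P_inc = 359 mW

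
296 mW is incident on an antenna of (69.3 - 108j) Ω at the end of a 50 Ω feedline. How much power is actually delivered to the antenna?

P_delivered ≈ 158 mW

|Γ| = |(19.3 − j108)/(119.3 − j108)| = 0.682
|Γ|² = 0.465
P_refl = |Γ|²·P_inc = 138 mW, P_del = (1 − |Γ|²)·P_inc = 158 mW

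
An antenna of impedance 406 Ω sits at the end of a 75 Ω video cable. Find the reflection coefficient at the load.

Γ = (Z_L − Z_0)/(Z_L + Z_0) = (406 − 75)/(406 + 75) = 331/481

Γ = 0.688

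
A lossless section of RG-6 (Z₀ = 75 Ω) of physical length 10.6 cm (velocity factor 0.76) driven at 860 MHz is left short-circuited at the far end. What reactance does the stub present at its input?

X_in ≈ -54.6 Ω (capacitive)

λ = v/f = 0.76·c / 860 MHz = 0.265 m
βl = 2π·l/λ = 2π × 0.4 = 144°
tan(βl) = -0.728
For a short-circuited stub, Z_in = jZ_0·tan(βl)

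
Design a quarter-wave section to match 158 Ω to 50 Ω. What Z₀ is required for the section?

Z_qwt = √(Z_0·R_L) = √(50 × 158) = √7900

Z_qwt ≈ 88.9 Ω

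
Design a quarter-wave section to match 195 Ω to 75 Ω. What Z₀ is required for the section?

Z_qwt ≈ 121 Ω

Z_qwt = √(Z_0·R_L) = √(75 × 195) = √14620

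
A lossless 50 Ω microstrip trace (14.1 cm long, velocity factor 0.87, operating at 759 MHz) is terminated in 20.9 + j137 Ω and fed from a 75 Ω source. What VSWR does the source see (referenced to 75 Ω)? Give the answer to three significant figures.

λ = v/f = 0.87·c / 759 MHz = 0.344 m
βl = 2π·l/λ = 2π × 0.41 = 148°
tan(βl) = -0.634
Z_in = Z_0·(Z_L + jZ_0·tanβl)/(Z_0 + jZ_L·tanβl) = 3.87 + j38.8 Ω
Γ_s = (Z_in − Z_s)/(Z_in + Z_s) = (-71.1 + j38.8)/(78.9 + j38.8), |Γ_s| = 0.922
VSWR = (1 + |Γ_s|)/(1 − |Γ_s|)

VSWR ≈ 24.6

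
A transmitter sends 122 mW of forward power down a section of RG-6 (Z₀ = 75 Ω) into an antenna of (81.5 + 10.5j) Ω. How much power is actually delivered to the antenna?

P_delivered ≈ 121 mW

|Γ| = |(6.5 + j10.5)/(156.5 + j10.5)| = 0.0787
|Γ|² = 0.0062
P_refl = |Γ|²·P_inc = 0.756 mW, P_del = (1 − |Γ|²)·P_inc = 121 mW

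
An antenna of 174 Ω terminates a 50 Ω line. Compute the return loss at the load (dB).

Γ = (174 − 50)/(174 + 50) = 0.554
RL = −20·log₁₀|Γ| = −20·log₁₀(0.554)

RL ≈ 5.14 dB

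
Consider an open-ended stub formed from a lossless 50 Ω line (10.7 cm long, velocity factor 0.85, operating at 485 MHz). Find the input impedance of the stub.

λ = v/f = 0.85·c / 485 MHz = 0.526 m
βl = 2π·l/λ = 2π × 0.204 = 73.3°
tan(βl) = 3.33
For an open-ended stub, Z_in = −jZ_0·cot(βl) = −jZ_0/tan(βl)

Z_in ≈ −j15 Ω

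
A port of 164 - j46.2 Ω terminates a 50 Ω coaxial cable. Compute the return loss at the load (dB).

RL ≈ 5.01 dB

Γ = (114 − j46.2)/(214 − j46.2), |Γ| = 0.562
RL = −20·log₁₀|Γ| = −20·log₁₀(0.562)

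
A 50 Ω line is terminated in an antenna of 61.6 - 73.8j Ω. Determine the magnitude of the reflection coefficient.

|Γ| ≈ 0.558

Γ = (Z_L − Z_0)/(Z_L + Z_0) = (11.6 − j73.8)/(111.6 − j73.8)
|Γ| = 74.7/134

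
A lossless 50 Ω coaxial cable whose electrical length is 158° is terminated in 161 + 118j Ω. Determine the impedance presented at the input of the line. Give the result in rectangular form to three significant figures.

Z_in ≈ 34 + j72.7 Ω

tan(βl) = tan(158°) = -0.404
Z_in = Z_0·(Z_L + jZ_0·tanβl)/(Z_0 + jZ_L·tanβl)
     = 50·(161 + j97.8)/(97.7 − j65)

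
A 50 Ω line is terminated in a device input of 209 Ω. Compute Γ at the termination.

Γ = (Z_L − Z_0)/(Z_L + Z_0) = (209 − 50)/(209 + 50) = 159/259

Γ = 0.614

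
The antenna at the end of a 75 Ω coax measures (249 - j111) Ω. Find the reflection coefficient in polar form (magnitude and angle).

Γ ≈ 0.603 ∠ -13.6°

Γ = (Z_L − Z_0)/(Z_L + Z_0) = (174 − j111)/(324 − j111)
|Γ| = 206/342 = 0.603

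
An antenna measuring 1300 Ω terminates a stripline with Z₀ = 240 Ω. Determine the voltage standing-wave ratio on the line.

Γ = (1300 − 240)/(1300 + 240) = 0.688
VSWR = (1 + 0.688)/(1 − 0.688)

VSWR ≈ 5.42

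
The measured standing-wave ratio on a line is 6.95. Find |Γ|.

|Γ| ≈ 0.748

|Γ| = (S − 1)/(S + 1) = (6.95 − 1)/(6.95 + 1) = 5.95/7.95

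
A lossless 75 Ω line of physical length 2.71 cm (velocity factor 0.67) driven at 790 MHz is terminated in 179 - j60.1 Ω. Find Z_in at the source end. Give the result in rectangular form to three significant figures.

λ = v/f = 0.67·c / 790 MHz = 0.254 m
βl = 2π·l/λ = 2π × 0.107 = 38.3°
tan(βl) = tan(38.3°) = 0.791
Z_in = Z_0·(Z_L + jZ_0·tanβl)/(Z_0 + jZ_L·tanβl)
     = 75·(179 − j0.774)/(123 + j142)

Z_in ≈ 46.7 − j54.4 Ω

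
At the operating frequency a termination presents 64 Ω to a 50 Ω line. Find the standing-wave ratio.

Γ = (64 − 50)/(64 + 50) = 0.123
VSWR = (1 + 0.123)/(1 − 0.123)

VSWR ≈ 1.28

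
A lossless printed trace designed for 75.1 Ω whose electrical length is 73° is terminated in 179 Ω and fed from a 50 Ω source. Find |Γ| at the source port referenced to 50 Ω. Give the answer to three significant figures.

tan(βl) = 3.27
Z_in = Z_0·(Z_L + jZ_0·tanβl)/(Z_0 + jZ_L·tanβl) = 33.9 − j18.6 Ω
Γ_s = (Z_in − Z_s)/(Z_in + Z_s) = (-16.1 − j18.6)/(83.9 − j18.6), |Γ_s| = 0.286

|Γ| ≈ 0.286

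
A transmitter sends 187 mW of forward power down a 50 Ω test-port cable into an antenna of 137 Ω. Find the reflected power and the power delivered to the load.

Γ = (137 − 50)/(137 + 50) = 0.465
|Γ|² = 0.216
P_refl = |Γ|²·P_inc = 40.5 mW, P_del = (1 − |Γ|²)·P_inc = 147 mW

P_reflected ≈ 40.5 mW; P_delivered ≈ 147 mW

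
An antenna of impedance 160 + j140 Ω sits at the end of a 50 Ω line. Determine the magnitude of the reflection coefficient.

|Γ| ≈ 0.705

Γ = (Z_L − Z_0)/(Z_L + Z_0) = (110 + j140)/(210 + j140)
|Γ| = 178/252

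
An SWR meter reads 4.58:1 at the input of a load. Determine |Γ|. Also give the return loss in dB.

|Γ| ≈ 0.642; return loss ≈ 3.86 dB

|Γ| = (S − 1)/(S + 1) = (4.58 − 1)/(4.58 + 1) = 3.58/5.58
RL = −20·log₁₀|Γ| = −20·log₁₀(0.642)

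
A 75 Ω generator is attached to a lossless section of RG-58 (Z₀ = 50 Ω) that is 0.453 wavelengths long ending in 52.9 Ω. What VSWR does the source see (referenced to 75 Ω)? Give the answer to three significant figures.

VSWR ≈ 1.43

βl = 2π × 0.453 = 163°
tan(βl) = -0.304
Z_in = Z_0·(Z_L + jZ_0·tanβl)/(Z_0 + jZ_L·tanβl) = 52.4 + j1.65 Ω
Γ_s = (Z_in − Z_s)/(Z_in + Z_s) = (-22.6 + j1.65)/(127 + j1.65), |Γ_s| = 0.178
VSWR = (1 + |Γ_s|)/(1 − |Γ_s|)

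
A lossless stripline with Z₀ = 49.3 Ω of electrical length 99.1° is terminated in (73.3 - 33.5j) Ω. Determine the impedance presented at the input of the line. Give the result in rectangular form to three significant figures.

Z_in ≈ 30.3 + j18.5 Ω

tan(βl) = tan(99.1°) = -6.24
Z_in = Z_0·(Z_L + jZ_0·tanβl)/(Z_0 + jZ_L·tanβl)
     = 49.3·(73.3 − j341)/(-160 − j458)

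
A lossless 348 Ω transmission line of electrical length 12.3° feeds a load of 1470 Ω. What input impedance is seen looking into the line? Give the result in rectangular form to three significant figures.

tan(βl) = tan(12.3°) = 0.218
Z_in = Z_0·(Z_L + jZ_0·tanβl)/(Z_0 + jZ_L·tanβl)
     = 348·(1470 + j75.9)/(348 + j321)

Z_in ≈ 833 − j691 Ω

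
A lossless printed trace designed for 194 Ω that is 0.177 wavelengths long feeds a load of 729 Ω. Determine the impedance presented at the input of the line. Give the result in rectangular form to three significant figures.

βl = 2π × 0.177 = 63.7°
tan(βl) = tan(63.7°) = 2.03
Z_in = Z_0·(Z_L + jZ_0·tanβl)/(Z_0 + jZ_L·tanβl)
     = 194·(729 + j393)/(194 + j1480)

Z_in ≈ 63.1 − j87.5 Ω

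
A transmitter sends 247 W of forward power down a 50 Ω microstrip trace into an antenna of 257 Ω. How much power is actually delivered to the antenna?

P_delivered ≈ 135 W

Γ = (257 − 50)/(257 + 50) = 0.674
|Γ|² = 0.455
P_refl = |Γ|²·P_inc = 112 W, P_del = (1 − |Γ|²)·P_inc = 135 W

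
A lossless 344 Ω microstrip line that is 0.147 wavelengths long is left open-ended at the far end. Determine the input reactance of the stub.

X_in ≈ -260 Ω (capacitive)

βl = 2π × 0.147 = 52.9°
tan(βl) = 1.32
For an open-ended stub, Z_in = −jZ_0·cot(βl) = −jZ_0/tan(βl)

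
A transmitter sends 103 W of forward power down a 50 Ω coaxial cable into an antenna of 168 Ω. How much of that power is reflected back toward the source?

Γ = (168 − 50)/(168 + 50) = 0.541
|Γ|² = 0.293
P_refl = |Γ|²·P_inc = 30.2 W, P_del = (1 − |Γ|²)·P_inc = 72.8 W

P_reflected ≈ 30.2 W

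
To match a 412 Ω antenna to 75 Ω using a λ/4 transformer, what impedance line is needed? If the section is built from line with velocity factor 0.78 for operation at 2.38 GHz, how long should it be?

Z_qwt = √(Z_0·R_L) = √(75 × 412) = √30900
λ = 0.78·c/f = 0.0983 m, so l = λ/4 = 0.0246 m

Z_qwt ≈ 176 Ω; length ≈ 2.46 cm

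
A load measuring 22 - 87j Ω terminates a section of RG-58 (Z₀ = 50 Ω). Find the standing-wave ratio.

Γ = (Z_L − Z_0)/(Z_L + Z_0) = (-28 − j87)/(72 − j87)
|Γ| = 91.4/113 = 0.809
VSWR = (1 + |Γ|)/(1 − |Γ|) = 1.81/0.191

VSWR ≈ 9.49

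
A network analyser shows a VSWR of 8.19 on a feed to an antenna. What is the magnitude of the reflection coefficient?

|Γ| ≈ 0.782

|Γ| = (S − 1)/(S + 1) = (8.19 − 1)/(8.19 + 1) = 7.19/9.19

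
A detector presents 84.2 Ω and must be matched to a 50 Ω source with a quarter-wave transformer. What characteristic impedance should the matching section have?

Z_qwt = √(Z_0·R_L) = √(50 × 84.2) = √4210

Z_qwt ≈ 64.9 Ω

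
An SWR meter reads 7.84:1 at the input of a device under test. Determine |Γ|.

|Γ| = (S − 1)/(S + 1) = (7.84 − 1)/(7.84 + 1) = 6.84/8.84

|Γ| ≈ 0.774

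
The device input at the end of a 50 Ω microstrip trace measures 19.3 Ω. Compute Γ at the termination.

Γ = (Z_L − Z_0)/(Z_L + Z_0) = (19.3 − 50)/(19.3 + 50) = -30.7/69.3

Γ = -0.443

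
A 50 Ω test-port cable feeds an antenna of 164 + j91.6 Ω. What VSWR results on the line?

VSWR ≈ 4.38

Γ = (Z_L − Z_0)/(Z_L + Z_0) = (114 + j91.6)/(214 + j91.6)
|Γ| = 146/233 = 0.628
VSWR = (1 + |Γ|)/(1 − |Γ|) = 1.63/0.372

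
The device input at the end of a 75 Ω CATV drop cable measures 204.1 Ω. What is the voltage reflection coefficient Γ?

Γ = (Z_L − Z_0)/(Z_L + Z_0) = (204.1 − 75)/(204.1 + 75) = 129.1/279.1

Γ = 0.463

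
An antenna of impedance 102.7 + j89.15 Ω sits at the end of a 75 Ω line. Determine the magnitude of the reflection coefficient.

Γ = (Z_L − Z_0)/(Z_L + Z_0) = (27.7 + j89.15)/(177.7 + j89.15)
|Γ| = 93.4/199

|Γ| ≈ 0.47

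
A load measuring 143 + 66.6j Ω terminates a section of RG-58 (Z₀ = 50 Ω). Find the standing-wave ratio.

VSWR ≈ 3.55

Γ = (Z_L − Z_0)/(Z_L + Z_0) = (93 + j66.6)/(193 + j66.6)
|Γ| = 114/204 = 0.56
VSWR = (1 + |Γ|)/(1 − |Γ|) = 1.56/0.44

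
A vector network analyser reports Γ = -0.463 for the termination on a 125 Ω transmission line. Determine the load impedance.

Z_L ≈ 45.9 Ω

Z_L = Z_0·(1 + Γ)/(1 − Γ) = 125·(0.537)/(1.46)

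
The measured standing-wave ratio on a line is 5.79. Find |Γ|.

|Γ| = (S − 1)/(S + 1) = (5.79 − 1)/(5.79 + 1) = 4.79/6.79

|Γ| ≈ 0.705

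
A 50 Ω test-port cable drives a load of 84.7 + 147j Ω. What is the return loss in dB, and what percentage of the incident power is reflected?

Γ = (34.7 + j147)/(134.7 + j147), |Γ| = 0.758
RL = −20·log₁₀(0.758) = 2.41 dB
P_refl/P_inc = |Γ|² = 0.574

RL ≈ 2.41 dB; 57.4% of incident power reflected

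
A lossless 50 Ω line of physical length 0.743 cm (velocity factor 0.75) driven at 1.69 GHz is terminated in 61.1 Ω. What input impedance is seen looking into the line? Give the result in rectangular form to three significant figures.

λ = v/f = 0.75·c / 1.69 GHz = 0.133 m
βl = 2π·l/λ = 2π × 0.0558 = 20.1°
tan(βl) = tan(20.1°) = 0.366
Z_in = Z_0·(Z_L + jZ_0·tanβl)/(Z_0 + jZ_L·tanβl)
     = 50·(61.1 + j18.3)/(50 + j22.3)

Z_in ≈ 57.7 − j7.52 Ω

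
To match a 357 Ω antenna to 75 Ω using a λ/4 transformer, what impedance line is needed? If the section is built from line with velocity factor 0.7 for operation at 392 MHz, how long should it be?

Z_qwt = √(Z_0·R_L) = √(75 × 357) = √26780
λ = 0.7·c/f = 0.536 m, so l = λ/4 = 0.134 m

Z_qwt ≈ 164 Ω; length ≈ 13.4 cm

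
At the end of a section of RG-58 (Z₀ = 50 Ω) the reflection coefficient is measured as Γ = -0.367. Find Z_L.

Z_L = Z_0·(1 + Γ)/(1 − Γ) = 50·(0.633)/(1.37)

Z_L ≈ 23.2 Ω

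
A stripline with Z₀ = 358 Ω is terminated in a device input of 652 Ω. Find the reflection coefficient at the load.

Γ = 0.291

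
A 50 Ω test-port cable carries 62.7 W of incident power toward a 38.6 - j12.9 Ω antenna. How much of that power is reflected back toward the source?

P_reflected ≈ 2.32 W

|Γ| = |(-11.4 − j12.9)/(88.6 − j12.9)| = 0.192
|Γ|² = 0.037
P_refl = |Γ|²·P_inc = 2.32 W, P_del = (1 − |Γ|²)·P_inc = 60.4 W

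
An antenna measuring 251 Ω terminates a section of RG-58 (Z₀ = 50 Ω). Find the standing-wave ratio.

For a purely resistive load, VSWR = R_L/Z_0 or Z_0/R_L (whichever > 1) = 251/50

VSWR ≈ 5.02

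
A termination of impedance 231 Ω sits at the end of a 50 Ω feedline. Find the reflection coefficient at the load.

Γ = 0.644

Γ = (Z_L − Z_0)/(Z_L + Z_0) = (231 − 50)/(231 + 50) = 181/281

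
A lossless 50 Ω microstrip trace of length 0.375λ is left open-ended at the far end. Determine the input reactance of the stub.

X_in ≈ 50 Ω (inductive)

βl = 2π × 0.375 = 135°
tan(βl) = -1
For an open-ended stub, Z_in = −jZ_0·cot(βl) = −jZ_0/tan(βl)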